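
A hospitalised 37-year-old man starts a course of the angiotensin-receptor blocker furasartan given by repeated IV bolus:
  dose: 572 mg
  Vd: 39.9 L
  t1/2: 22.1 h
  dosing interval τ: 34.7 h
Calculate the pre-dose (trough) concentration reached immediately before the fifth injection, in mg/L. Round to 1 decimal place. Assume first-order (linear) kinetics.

C₀ per dose = Dose / Vd = 572 / 39.9 = 14.34 mg/L
k = ln2 / t½ = 0.693147 / 22.1 = 0.03136 h⁻¹
Fraction remaining after one interval: r = e^(−kτ) = e^(−0.03136 × 34.7) = 0.3368
Before dose 5, 4 doses have been given (aged 1τ, 2τ, 3τ, 4τ).
C_trough = C₀ × (r + r² + … + r^4) = C₀ × r(1−r^4)/(1−r)
        = 14.34 × 0.3368 × (1 − 0.01287) / (1 − 0.3368) = 7.189 mg/L

7.2 mg/L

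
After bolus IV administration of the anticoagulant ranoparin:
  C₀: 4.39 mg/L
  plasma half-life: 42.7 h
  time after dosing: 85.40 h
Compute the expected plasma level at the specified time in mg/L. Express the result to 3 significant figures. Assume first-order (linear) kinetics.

k = ln2 / t½ = 0.693147 / 42.7 = 0.01623 h⁻¹
t / t½ = 85.40 / 42.7 = 2 half-lives
C = C₀ × (1/2)^2 = 4.390 × 0.2500 = 1.098 mg/L

1.10 mg/L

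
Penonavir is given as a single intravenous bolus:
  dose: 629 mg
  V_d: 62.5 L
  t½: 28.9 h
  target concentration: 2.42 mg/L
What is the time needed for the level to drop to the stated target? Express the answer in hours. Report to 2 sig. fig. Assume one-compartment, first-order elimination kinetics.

59 h

C₀ = Dose / Vd = 629.0 / 62.5 = 10.06 mg/L
k = ln2 / t½ = 0.693147 / 28.9 = 0.02398 h⁻¹
t = ln(C₀ / C) / k = ln(10.06 / 2.42) / 0.02398
  = ln(4.157) / 0.02398 = 1.425 / 0.02398 = 59.42 h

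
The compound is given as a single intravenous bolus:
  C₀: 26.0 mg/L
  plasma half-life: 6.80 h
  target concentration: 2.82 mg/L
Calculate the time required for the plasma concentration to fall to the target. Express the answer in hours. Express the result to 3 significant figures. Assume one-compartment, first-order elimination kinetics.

k = ln2 / t½ = 0.693147 / 6.80 = 0.1019 h⁻¹
t = ln(C₀ / C) / k = ln(26.00 / 2.82) / 0.1019
  = ln(9.220) / 0.1019 = 2.221 / 0.1019 = 21.80 h

21.8 h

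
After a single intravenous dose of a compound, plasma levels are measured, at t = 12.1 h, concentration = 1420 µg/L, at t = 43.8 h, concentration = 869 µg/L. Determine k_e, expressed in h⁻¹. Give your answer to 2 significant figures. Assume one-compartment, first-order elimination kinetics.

0.015 h⁻¹

k = ln(C₁/C₂) / (t₂ − t₁) = ln(1420/869) / (43.8 − 12.1)
  = 0.4911 / 31.70 = 0.01549 h⁻¹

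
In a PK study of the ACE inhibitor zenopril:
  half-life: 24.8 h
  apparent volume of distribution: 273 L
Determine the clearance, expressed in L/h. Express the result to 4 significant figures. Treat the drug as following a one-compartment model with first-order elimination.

k = ln2 / t½ = 0.693147 / 24.8 = 0.02795 h⁻¹
CL = k × Vd = 0.02795 × 273 = 7.630 L/h

7.630 L/h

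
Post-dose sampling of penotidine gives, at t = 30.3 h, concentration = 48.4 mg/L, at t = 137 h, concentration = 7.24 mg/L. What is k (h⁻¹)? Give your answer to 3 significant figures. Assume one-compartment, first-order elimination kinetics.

k = ln(C₁/C₂) / (t₂ − t₁) = ln(48.4/7.24) / (137 − 30.3)
  = 1.900 / 106.7 = 0.01781 h⁻¹

0.0178 h⁻¹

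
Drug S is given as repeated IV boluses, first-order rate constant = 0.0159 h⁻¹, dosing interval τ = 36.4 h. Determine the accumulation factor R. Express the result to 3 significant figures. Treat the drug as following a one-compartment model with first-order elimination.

e^(−kτ) = e^(−0.01590 × 36.4) = 0.5606
Accumulation ratio R = 1 / (1 − e^(−kτ)) = 1 / (1 − 0.5606) = 2.276

2.28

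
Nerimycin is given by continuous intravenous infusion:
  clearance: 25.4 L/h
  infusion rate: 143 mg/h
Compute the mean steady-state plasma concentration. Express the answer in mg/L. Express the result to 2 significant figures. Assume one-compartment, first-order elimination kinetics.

5.6 mg/L

At steady state Css = R₀ / CL = 143 / 25.40 = 5.630 mg/L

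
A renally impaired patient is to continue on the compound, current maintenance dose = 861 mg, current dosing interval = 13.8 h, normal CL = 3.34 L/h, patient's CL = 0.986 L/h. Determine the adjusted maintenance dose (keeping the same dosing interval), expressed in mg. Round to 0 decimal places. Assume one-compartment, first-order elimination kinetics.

To keep the same average steady-state level, dosing rate must scale with clearance.
CL ratio = 0.986 / 3.34 = 0.2952
New dose (same interval) = 861 × 0.2952 = 254.2 mg

254 mg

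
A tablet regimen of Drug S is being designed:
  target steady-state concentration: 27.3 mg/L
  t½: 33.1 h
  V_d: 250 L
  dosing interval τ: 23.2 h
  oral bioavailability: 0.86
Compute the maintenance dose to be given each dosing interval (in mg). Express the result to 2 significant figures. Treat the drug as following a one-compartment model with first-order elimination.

k = ln2 / t½ = 0.693147 / 33.1 = 0.02094 h⁻¹
CL = k × Vd = 0.02094 × 250 = 5.235 L/h
At steady state, F × (Dose/τ) = Css × CL.
Dose = Css × CL × τ / F = 27.3 × 5.235 × 23.2 / 0.86 = 3855 mg

3900 mg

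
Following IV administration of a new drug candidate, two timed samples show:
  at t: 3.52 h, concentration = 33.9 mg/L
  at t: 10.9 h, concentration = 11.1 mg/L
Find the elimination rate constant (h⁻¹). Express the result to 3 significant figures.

0.151 h⁻¹

k = ln(C₁/C₂) / (t₂ − t₁) = ln(33.9/11.1) / (10.9 − 3.52)
  = 1.116 / 7.380 = 0.1512 h⁻¹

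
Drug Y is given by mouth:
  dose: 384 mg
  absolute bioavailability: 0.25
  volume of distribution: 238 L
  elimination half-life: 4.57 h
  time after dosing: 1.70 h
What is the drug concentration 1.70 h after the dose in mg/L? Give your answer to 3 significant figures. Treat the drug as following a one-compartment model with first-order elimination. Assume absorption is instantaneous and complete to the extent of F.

Amount reaching circulation = F × Dose = 0.25 × 384.0 = 96.00 mg
C₀ = F·Dose / Vd = 96.00 / 238 = 0.4034 mg/L
k = ln2 / t½ = 0.693147 / 4.57 = 0.1517 h⁻¹
C = C₀ · e^(−k·t) = 0.4034 × e^(−0.1517 × 1.70)
  = 0.4034 × 0.7727 = 0.3117 mg/L

0.312 mg/L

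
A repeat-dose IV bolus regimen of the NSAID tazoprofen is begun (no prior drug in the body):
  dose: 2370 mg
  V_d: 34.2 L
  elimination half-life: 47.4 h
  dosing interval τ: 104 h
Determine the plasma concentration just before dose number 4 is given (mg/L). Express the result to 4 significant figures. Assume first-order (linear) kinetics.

19.18 mg/L

C₀ per dose = Dose / Vd = 2370 / 34.2 = 69.30 mg/L
k = ln2 / t½ = 0.693147 / 47.4 = 0.01462 h⁻¹
Fraction remaining after one interval: r = e^(−kτ) = e^(−0.01462 × 104) = 0.2186
Before dose 4, 3 doses have been given (aged 1τ, 2τ, 3τ).
C_trough = C₀ × (r + r² + … + r^3) = C₀ × r(1−r^3)/(1−r)
        = 69.30 × 0.2186 × (1 − 0.01045) / (1 − 0.2186) = 19.18 mg/L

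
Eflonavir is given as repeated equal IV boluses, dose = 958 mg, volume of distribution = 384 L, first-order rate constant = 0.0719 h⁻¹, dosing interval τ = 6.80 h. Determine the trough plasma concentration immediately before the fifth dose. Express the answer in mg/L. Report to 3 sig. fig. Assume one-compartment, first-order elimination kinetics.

C₀ per dose = Dose / Vd = 958 / 384 = 2.495 mg/L
Fraction remaining after one interval: r = e^(−kτ) = e^(−0.07190 × 6.80) = 0.6133
Before dose 5, 4 doses have been given (aged 1τ, 2τ, 3τ, 4τ).
C_trough = C₀ × (r + r² + … + r^4) = C₀ × r(1−r^4)/(1−r)
        = 2.495 × 0.6133 × (1 − 0.1415) / (1 − 0.6133) = 3.397 mg/L

3.40 mg/L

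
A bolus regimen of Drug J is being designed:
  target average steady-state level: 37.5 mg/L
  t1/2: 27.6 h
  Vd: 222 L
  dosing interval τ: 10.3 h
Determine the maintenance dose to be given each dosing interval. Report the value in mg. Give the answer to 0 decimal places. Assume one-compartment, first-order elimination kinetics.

2153 mg

k = ln2 / t½ = 0.693147 / 27.6 = 0.02511 h⁻¹
CL = k × Vd = 0.02511 × 222 = 5.574 L/h
At steady state, Dose/τ = Css × CL.
Dose = Css × CL × τ = 37.5 × 5.574 × 10.3 = 2153 mg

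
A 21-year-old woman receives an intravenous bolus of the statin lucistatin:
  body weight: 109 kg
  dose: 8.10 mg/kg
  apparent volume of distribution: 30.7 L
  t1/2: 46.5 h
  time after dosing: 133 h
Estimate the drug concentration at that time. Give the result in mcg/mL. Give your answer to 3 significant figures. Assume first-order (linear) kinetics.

3.96 mcg/mL

Total dose = 8.10 × 109 = 882.9 mg
C₀ = Dose / Vd = 882.9 / 30.7 = 28.76 mg/L
k = ln2 / t½ = 0.693147 / 46.5 = 0.01491 h⁻¹
C = C₀ · e^(−k·t) = 28.76 × e^(−0.01491 × 133)
  = 28.76 × 0.1377 = 3.960 mg/L
(3.960 mg/L = 3.960 mcg/mL)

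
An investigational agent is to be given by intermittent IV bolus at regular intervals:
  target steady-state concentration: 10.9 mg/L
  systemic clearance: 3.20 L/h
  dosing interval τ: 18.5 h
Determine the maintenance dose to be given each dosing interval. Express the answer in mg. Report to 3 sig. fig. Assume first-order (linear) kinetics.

At steady state, Dose/τ = Css × CL.
Dose = Css × CL × τ = 10.9 × 3.200 × 18.5 = 645.3 mg

645 mg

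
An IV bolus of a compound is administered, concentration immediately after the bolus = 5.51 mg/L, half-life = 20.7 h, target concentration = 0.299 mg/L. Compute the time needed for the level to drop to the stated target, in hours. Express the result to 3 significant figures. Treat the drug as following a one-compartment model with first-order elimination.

87.0 h

k = ln2 / t½ = 0.693147 / 20.7 = 0.03349 h⁻¹
t = ln(C₀ / C) / k = ln(5.510 / 0.299) / 0.03349
  = ln(18.43) / 0.03349 = 2.914 / 0.03349 = 87.01 h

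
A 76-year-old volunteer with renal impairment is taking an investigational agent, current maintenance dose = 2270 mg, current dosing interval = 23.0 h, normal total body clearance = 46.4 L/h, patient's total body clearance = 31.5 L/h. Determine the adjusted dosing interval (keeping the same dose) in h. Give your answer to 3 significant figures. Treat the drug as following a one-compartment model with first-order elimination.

33.9 h

To keep the same average steady-state level, dosing rate must scale with clearance.
CL ratio = 31.5 / 46.4 = 0.6789
New interval (same dose) = 23.0 / 0.6789 = 33.88 h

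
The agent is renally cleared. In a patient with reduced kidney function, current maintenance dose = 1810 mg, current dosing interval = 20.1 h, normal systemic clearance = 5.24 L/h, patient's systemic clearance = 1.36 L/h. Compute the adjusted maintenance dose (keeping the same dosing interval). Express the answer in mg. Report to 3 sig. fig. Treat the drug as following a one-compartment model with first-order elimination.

To keep the same average steady-state level, dosing rate must scale with clearance.
CL ratio = 1.36 / 5.24 = 0.2595
New dose (same interval) = 1810 × 0.2595 = 469.7 mg

470 mg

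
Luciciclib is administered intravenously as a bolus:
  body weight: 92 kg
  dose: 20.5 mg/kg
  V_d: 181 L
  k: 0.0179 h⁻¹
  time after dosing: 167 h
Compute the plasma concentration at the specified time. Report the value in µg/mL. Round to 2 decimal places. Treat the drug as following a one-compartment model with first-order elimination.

0.52 µg/mL

Total dose = 20.5 × 92 = 1886 mg
C₀ = Dose / Vd = 1886 / 181 = 10.42 mg/L
C = C₀ · e^(−k·t) = 10.42 × e^(−0.01790 × 167)
  = 10.42 × 0.05032 = 0.5243 mg/L
(0.5243 mg/L = 0.5243 µg/mL)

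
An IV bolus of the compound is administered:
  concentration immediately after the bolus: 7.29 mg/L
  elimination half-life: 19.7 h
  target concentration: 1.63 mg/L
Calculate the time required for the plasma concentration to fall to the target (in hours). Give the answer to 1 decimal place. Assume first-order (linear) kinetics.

42.6 h

k = ln2 / t½ = 0.693147 / 19.7 = 0.03519 h⁻¹
t = ln(C₀ / C) / k = ln(7.290 / 1.63) / 0.03519
  = ln(4.472) / 0.03519 = 1.498 / 0.03519 = 42.57 h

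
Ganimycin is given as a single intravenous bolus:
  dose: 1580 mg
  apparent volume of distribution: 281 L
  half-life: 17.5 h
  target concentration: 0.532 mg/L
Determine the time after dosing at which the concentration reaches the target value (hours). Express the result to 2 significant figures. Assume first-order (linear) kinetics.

C₀ = Dose / Vd = 1580 / 281 = 5.623 mg/L
k = ln2 / t½ = 0.693147 / 17.5 = 0.03961 h⁻¹
t = ln(C₀ / C) / k = ln(5.623 / 0.532) / 0.03961
  = ln(10.57) / 0.03961 = 2.358 / 0.03961 = 59.53 h

60 h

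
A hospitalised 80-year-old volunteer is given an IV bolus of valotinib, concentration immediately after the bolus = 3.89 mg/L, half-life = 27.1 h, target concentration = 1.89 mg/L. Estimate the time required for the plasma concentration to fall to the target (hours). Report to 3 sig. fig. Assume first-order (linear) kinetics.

28.2 h

k = ln2 / t½ = 0.693147 / 27.1 = 0.02558 h⁻¹
t = ln(C₀ / C) / k = ln(3.890 / 1.89) / 0.02558
  = ln(2.058) / 0.02558 = 0.7217 / 0.02558 = 28.21 h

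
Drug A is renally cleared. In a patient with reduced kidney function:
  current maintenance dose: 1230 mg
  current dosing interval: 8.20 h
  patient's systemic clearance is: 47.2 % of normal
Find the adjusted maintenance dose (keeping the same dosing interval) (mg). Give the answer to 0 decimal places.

581 mg

To keep the same average steady-state level, dosing rate must scale with clearance.
CL ratio = 47.2 / 100 = 0.4720
New dose (same interval) = 1230 × 0.4720 = 580.6 mg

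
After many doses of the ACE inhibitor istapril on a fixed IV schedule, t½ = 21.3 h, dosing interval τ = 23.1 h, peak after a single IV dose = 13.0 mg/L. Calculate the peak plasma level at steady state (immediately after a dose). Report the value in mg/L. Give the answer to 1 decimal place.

k = ln2 / t½ = 0.693147 / 21.3 = 0.03254 h⁻¹
e^(−kτ) = e^(−0.03254 × 23.1) = 0.4716
Accumulation ratio R = 1 / (1 − e^(−kτ)) = 1 / (1 − 0.4716) = 1.893
Steady-state peak = C₀ × R = 13.0 × 1.893 = 24.61 mg/L

24.6 mg/L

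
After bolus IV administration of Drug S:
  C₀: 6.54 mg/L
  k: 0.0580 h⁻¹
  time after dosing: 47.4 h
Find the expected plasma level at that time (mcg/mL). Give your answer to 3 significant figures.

C = C₀ · e^(−k·t) = 6.540 × e^(−0.05800 × 47.4)
  = 6.540 × 0.06398 = 0.4184 mg/L
(0.4184 mg/L = 0.4184 mcg/mL)

0.418 mcg/mL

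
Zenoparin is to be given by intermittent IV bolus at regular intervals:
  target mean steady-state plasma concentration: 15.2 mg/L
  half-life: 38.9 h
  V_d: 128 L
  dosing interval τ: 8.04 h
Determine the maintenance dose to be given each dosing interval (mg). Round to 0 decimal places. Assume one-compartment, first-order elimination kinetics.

279 mg

k = ln2 / t½ = 0.693147 / 38.9 = 0.01782 h⁻¹
CL = k × Vd = 0.01782 × 128 = 2.281 L/h
At steady state, Dose/τ = Css × CL.
Dose = Css × CL × τ = 15.2 × 2.281 × 8.04 = 278.8 mg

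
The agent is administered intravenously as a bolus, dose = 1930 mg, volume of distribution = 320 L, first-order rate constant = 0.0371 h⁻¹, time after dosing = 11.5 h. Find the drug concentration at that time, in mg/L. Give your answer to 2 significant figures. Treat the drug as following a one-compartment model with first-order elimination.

C₀ = Dose / Vd = 1930 / 320 = 6.031 mg/L
C = C₀ · e^(−k·t) = 6.031 × e^(−0.03710 × 11.5)
  = 6.031 × 0.6527 = 3.936 mg/L

3.9 mg/L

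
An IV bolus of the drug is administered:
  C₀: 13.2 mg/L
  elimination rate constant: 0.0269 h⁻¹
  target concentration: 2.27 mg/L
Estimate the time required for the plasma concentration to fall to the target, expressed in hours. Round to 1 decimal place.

t = ln(C₀ / C) / k = ln(13.20 / 2.27) / 0.02690
  = ln(5.815) / 0.02690 = 1.760 / 0.02690 = 65.43 h

65.4 h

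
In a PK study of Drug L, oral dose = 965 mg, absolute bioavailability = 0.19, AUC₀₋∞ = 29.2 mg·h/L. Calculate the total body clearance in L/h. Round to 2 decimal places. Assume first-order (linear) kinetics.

6.28 L/h

CL = F·Dose / AUC = 0.19 × 965 / 29.2 = 6.279 L/h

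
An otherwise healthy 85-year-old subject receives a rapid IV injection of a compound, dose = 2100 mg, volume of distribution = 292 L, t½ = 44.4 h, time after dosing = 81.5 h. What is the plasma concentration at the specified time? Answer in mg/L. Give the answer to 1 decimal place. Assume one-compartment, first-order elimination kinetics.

C₀ = Dose / Vd = 2100 / 292 = 7.192 mg/L
k = ln2 / t½ = 0.693147 / 44.4 = 0.01561 h⁻¹
C = C₀ · e^(−k·t) = 7.192 × e^(−0.01561 × 81.5)
  = 7.192 × 0.2802 = 2.015 mg/L

2.0 mg/L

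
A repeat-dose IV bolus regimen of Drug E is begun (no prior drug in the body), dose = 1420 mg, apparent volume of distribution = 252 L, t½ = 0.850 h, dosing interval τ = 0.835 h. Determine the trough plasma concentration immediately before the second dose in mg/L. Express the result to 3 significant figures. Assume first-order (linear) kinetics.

C₀ per dose = Dose / Vd = 1420 / 252 = 5.635 mg/L
k = ln2 / t½ = 0.693147 / 0.850 = 0.8155 h⁻¹
Fraction remaining after one interval: r = e^(−kτ) = e^(−0.8155 × 0.835) = 0.5061
Before dose 2, 1 dose has been given (aged 1τ).
C_trough = C₀ × r = 5.635 × 0.5061 = 2.852 mg/L

2.85 mg/L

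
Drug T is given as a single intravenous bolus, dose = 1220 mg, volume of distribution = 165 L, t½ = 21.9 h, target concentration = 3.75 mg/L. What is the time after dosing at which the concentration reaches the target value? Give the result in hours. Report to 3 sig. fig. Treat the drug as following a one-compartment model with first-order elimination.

C₀ = Dose / Vd = 1220 / 165 = 7.394 mg/L
k = ln2 / t½ = 0.693147 / 21.9 = 0.03165 h⁻¹
t = ln(C₀ / C) / k = ln(7.394 / 3.75) / 0.03165
  = ln(1.972) / 0.03165 = 0.6790 / 0.03165 = 21.45 h

21.5 h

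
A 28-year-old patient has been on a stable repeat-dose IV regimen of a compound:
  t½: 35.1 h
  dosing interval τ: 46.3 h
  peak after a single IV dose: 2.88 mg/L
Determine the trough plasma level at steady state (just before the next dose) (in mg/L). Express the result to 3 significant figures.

k = ln2 / t½ = 0.693147 / 35.1 = 0.01975 h⁻¹
e^(−kτ) = e^(−0.01975 × 46.3) = 0.4007
Accumulation ratio R = 1 / (1 − e^(−kτ)) = 1 / (1 − 0.4007) = 1.669
Steady-state trough = C₀ × R × e^(−kτ) = 2.88 × 1.669 × 0.4007 = 1.926 mg/L

1.93 mg/L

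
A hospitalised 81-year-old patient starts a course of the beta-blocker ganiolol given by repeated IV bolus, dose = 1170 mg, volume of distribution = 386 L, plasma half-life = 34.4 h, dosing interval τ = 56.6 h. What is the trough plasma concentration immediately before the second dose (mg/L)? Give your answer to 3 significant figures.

0.969 mg/L

C₀ per dose = Dose / Vd = 1170 / 386 = 3.031 mg/L
k = ln2 / t½ = 0.693147 / 34.4 = 0.02015 h⁻¹
Fraction remaining after one interval: r = e^(−kτ) = e^(−0.02015 × 56.6) = 0.3197
Before dose 2, 1 dose has been given (aged 1τ).
C_trough = C₀ × r = 3.031 × 0.3197 = 0.9690 mg/L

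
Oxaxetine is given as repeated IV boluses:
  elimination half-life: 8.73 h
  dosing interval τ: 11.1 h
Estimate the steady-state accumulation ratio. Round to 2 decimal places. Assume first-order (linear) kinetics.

k = ln2 / t½ = 0.693147 / 8.73 = 0.07940 h⁻¹
e^(−kτ) = e^(−0.07940 × 11.1) = 0.4142
Accumulation ratio R = 1 / (1 − e^(−kτ)) = 1 / (1 − 0.4142) = 1.707

1.71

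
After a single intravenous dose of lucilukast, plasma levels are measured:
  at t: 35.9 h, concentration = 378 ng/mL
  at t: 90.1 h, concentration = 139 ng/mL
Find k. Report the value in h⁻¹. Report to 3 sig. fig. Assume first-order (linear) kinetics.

0.0185 h⁻¹

k = ln(C₁/C₂) / (t₂ − t₁) = ln(378/139) / (90.1 − 35.9)
  = 1.000 / 54.20 = 0.01845 h⁻¹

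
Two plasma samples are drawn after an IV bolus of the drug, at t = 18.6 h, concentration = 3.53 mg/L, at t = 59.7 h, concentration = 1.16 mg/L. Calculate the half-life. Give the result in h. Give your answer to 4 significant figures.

k = ln(C₁/C₂) / (t₂ − t₁) = ln(3.53/1.16) / (59.7 − 18.6)
  = 1.113 / 41.10 = 0.02708 h⁻¹
t½ = ln2 / k = 0.693147 / 0.02708 = 25.60 h

25.60 h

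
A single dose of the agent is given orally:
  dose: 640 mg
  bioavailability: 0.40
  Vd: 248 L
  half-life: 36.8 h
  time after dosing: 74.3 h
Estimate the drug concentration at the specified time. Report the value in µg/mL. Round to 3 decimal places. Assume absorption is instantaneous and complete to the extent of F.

Amount reaching circulation = F × Dose = 0.40 × 640.0 = 256.0 mg
C₀ = F·Dose / Vd = 256.0 / 248 = 1.032 mg/L
k = ln2 / t½ = 0.693147 / 36.8 = 0.01884 h⁻¹
C = C₀ · e^(−k·t) = 1.032 × e^(−0.01884 × 74.3)
  = 1.032 × 0.2466 = 0.2545 mg/L
(0.2545 mg/L = 0.2545 µg/mL)

0.255 µg/mL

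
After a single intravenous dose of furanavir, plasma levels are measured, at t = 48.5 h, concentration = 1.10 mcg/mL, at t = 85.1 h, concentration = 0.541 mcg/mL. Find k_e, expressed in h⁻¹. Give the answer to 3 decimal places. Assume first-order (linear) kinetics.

0.019 h⁻¹

k = ln(C₁/C₂) / (t₂ − t₁) = ln(1.10/0.541) / (85.1 − 48.5)
  = 0.7096 / 36.60 = 0.01939 h⁻¹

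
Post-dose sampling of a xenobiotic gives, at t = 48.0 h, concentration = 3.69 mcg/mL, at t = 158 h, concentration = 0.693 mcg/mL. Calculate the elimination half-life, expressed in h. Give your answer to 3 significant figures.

k = ln(C₁/C₂) / (t₂ − t₁) = ln(3.69/0.693) / (158 − 48.0)
  = 1.672 / 110.0 = 0.01520 h⁻¹
t½ = ln2 / k = 0.693147 / 0.01520 = 45.60 h

45.6 h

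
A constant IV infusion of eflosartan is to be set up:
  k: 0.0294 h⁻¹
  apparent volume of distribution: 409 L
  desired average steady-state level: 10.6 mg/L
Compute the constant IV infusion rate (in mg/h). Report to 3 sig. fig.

CL = k × Vd = 0.02940 × 409 = 12.02 L/h
At steady state, infusion rate R₀ = Css × CL = 10.6 × 12.02 = 127.4 mg/h

127 mg/h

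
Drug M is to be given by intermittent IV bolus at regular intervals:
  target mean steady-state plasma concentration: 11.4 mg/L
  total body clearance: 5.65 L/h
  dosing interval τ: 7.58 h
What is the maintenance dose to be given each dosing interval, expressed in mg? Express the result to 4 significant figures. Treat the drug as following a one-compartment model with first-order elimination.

At steady state, Dose/τ = Css × CL.
Dose = Css × CL × τ = 11.4 × 5.650 × 7.58 = 488.2 mg

488.2 mg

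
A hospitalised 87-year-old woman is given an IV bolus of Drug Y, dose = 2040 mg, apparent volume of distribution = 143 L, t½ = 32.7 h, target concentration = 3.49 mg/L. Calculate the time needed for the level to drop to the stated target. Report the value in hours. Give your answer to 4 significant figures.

66.42 h

C₀ = Dose / Vd = 2040 / 143 = 14.27 mg/L
k = ln2 / t½ = 0.693147 / 32.7 = 0.02120 h⁻¹
t = ln(C₀ / C) / k = ln(14.27 / 3.49) / 0.02120
  = ln(4.089) / 0.02120 = 1.408 / 0.02120 = 66.42 h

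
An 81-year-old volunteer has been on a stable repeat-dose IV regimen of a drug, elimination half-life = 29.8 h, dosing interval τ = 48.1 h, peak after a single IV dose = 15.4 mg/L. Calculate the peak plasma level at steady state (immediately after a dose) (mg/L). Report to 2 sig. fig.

23 mg/L

k = ln2 / t½ = 0.693147 / 29.8 = 0.02326 h⁻¹
e^(−kτ) = e^(−0.02326 × 48.1) = 0.3267
Accumulation ratio R = 1 / (1 − e^(−kτ)) = 1 / (1 − 0.3267) = 1.485
Steady-state peak = C₀ × R = 15.4 × 1.485 = 22.87 mg/L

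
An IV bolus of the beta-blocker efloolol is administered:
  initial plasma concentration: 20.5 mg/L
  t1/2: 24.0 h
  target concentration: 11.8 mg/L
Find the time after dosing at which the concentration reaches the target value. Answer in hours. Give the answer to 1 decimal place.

19.1 h

k = ln2 / t½ = 0.693147 / 24.0 = 0.02888 h⁻¹
t = ln(C₀ / C) / k = ln(20.50 / 11.8) / 0.02888
  = ln(1.737) / 0.02888 = 0.5522 / 0.02888 = 19.12 h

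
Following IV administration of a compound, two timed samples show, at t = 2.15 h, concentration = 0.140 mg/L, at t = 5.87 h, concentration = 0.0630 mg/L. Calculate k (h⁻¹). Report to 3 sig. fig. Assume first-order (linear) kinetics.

k = ln(C₁/C₂) / (t₂ − t₁) = ln(0.140/0.0630) / (5.87 − 2.15)
  = 0.7985 / 3.720 = 0.2147 h⁻¹

0.215 h⁻¹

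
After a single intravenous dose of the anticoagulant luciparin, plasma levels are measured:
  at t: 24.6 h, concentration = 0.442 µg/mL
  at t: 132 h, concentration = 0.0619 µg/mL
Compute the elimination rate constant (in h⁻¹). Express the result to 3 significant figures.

k = ln(C₁/C₂) / (t₂ − t₁) = ln(0.442/0.0619) / (132 − 24.6)
  = 1.966 / 107.4 = 0.01831 h⁻¹

0.0183 h⁻¹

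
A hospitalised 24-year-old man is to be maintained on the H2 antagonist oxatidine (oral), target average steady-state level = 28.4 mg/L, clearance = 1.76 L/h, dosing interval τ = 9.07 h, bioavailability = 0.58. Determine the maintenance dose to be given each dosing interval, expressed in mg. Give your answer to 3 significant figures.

At steady state, F × (Dose/τ) = Css × CL.
Dose = Css × CL × τ / F = 28.4 × 1.760 × 9.07 / 0.58 = 781.6 mg

782 mg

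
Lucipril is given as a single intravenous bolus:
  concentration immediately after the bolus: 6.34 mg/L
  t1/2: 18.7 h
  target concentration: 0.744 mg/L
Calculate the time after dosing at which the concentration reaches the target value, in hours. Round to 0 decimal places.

k = ln2 / t½ = 0.693147 / 18.7 = 0.03707 h⁻¹
t = ln(C₀ / C) / k = ln(6.340 / 0.744) / 0.03707
  = ln(8.522) / 0.03707 = 2.143 / 0.03707 = 57.81 h

58 h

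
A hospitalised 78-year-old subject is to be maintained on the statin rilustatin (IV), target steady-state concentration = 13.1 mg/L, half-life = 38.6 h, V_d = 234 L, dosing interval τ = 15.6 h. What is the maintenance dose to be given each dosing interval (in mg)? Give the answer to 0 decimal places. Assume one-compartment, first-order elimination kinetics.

859 mg

k = ln2 / t½ = 0.693147 / 38.6 = 0.01796 h⁻¹
CL = k × Vd = 0.01796 × 234 = 4.203 L/h
At steady state, Dose/τ = Css × CL.
Dose = Css × CL × τ = 13.1 × 4.203 × 15.6 = 858.9 mg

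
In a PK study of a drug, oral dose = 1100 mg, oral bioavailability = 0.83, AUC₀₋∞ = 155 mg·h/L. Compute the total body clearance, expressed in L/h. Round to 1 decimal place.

CL = F·Dose / AUC = 0.83 × 1100 / 155 = 5.890 L/h

5.9 L/h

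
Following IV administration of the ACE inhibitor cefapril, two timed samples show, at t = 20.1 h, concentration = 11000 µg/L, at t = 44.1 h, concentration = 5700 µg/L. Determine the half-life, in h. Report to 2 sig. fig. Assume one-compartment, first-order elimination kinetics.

k = ln(C₁/C₂) / (t₂ − t₁) = ln(11000/5700) / (44.1 − 20.1)
  = 0.6574 / 24.00 = 0.02739 h⁻¹
t½ = ln2 / k = 0.693147 / 0.02739 = 25.31 h

25 h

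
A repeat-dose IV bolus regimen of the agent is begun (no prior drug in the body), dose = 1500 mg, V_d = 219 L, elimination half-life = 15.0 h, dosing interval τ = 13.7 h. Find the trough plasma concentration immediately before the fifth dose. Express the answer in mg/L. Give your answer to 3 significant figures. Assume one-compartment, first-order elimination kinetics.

C₀ per dose = Dose / Vd = 1500 / 219 = 6.849 mg/L
k = ln2 / t½ = 0.693147 / 15.0 = 0.04621 h⁻¹
Fraction remaining after one interval: r = e^(−kτ) = e^(−0.04621 × 13.7) = 0.5310
Before dose 5, 4 doses have been given (aged 1τ, 2τ, 3τ, 4τ).
C_trough = C₀ × (r + r² + … + r^4) = C₀ × r(1−r^4)/(1−r)
        = 6.849 × 0.5310 × (1 − 0.07950) / (1 − 0.5310) = 7.138 mg/L

7.14 mg/L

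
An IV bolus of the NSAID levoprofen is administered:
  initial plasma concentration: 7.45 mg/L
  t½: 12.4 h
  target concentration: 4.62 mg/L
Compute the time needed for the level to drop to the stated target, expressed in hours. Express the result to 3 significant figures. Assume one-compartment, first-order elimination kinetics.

8.55 h

k = ln2 / t½ = 0.693147 / 12.4 = 0.05590 h⁻¹
t = ln(C₀ / C) / k = ln(7.450 / 4.62) / 0.05590
  = ln(1.613) / 0.05590 = 0.4781 / 0.05590 = 8.553 h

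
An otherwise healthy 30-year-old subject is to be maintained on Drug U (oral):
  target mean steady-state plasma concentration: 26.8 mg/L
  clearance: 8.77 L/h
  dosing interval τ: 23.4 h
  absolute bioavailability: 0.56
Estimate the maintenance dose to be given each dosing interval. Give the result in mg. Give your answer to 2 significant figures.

9800 mg

At steady state, F × (Dose/τ) = Css × CL.
Dose = Css × CL × τ / F = 26.8 × 8.770 × 23.4 / 0.56 = 9821 mg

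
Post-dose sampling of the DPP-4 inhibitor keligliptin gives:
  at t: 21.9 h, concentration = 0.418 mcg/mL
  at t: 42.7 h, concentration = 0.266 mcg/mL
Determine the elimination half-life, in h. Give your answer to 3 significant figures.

k = ln(C₁/C₂) / (t₂ − t₁) = ln(0.418/0.266) / (42.7 − 21.9)
  = 0.4520 / 20.80 = 0.02173 h⁻¹
t½ = ln2 / k = 0.693147 / 0.02173 = 31.90 h

31.9 h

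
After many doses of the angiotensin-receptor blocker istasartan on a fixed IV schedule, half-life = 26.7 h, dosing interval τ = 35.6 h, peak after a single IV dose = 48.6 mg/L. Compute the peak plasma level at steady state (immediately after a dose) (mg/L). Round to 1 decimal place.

k = ln2 / t½ = 0.693147 / 26.7 = 0.02596 h⁻¹
e^(−kτ) = e^(−0.02596 × 35.6) = 0.3969
Accumulation ratio R = 1 / (1 − e^(−kτ)) = 1 / (1 − 0.3969) = 1.658
Steady-state peak = C₀ × R = 48.6 × 1.658 = 80.58 mg/L

80.6 mg/L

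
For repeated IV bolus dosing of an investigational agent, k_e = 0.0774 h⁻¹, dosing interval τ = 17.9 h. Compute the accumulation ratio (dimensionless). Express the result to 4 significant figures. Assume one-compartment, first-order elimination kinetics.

1.334

e^(−kτ) = e^(−0.07740 × 17.9) = 0.2502
Accumulation ratio R = 1 / (1 − e^(−kτ)) = 1 / (1 − 0.2502) = 1.334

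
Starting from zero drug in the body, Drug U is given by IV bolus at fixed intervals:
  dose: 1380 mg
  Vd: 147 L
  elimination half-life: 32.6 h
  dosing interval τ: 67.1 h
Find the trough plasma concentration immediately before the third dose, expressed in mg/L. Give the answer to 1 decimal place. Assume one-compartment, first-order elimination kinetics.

C₀ per dose = Dose / Vd = 1380 / 147 = 9.388 mg/L
k = ln2 / t½ = 0.693147 / 32.6 = 0.02126 h⁻¹
Fraction remaining after one interval: r = e^(−kτ) = e^(−0.02126 × 67.1) = 0.2401
Before dose 3, 2 doses have been given (aged 1τ, 2τ).
C_trough = C₀ × (r + r²) = 9.388 × (0.2401 + 0.05765) = 2.795 mg/L

2.8 mg/L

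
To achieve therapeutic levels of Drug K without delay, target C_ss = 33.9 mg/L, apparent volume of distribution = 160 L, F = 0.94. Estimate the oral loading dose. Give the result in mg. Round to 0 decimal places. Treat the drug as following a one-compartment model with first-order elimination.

LD = Css × Vd / F = 33.9 × 160 / 0.94 = 5770 mg

5770 mg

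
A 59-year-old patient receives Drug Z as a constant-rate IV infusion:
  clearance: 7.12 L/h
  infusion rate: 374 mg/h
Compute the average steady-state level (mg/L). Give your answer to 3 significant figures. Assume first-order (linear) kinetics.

At steady state Css = R₀ / CL = 374 / 7.120 = 52.53 mg/L

52.5 mg/L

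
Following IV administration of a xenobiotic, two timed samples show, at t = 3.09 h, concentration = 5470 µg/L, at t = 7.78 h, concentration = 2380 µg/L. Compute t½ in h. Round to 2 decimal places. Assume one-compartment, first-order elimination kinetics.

3.91 h

k = ln(C₁/C₂) / (t₂ − t₁) = ln(5470/2380) / (7.78 − 3.09)
  = 0.8322 / 4.690 = 0.1774 h⁻¹
t½ = ln2 / k = 0.693147 / 0.1774 = 3.907 h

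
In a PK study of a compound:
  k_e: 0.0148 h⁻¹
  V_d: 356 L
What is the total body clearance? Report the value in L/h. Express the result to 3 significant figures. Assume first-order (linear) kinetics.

5.27 L/h

CL = k × Vd = 0.0148 × 356 = 5.269 L/h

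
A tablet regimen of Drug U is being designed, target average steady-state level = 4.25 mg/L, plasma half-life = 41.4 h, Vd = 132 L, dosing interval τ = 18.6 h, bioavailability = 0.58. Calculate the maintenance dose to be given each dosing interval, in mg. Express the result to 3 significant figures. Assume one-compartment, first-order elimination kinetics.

k = ln2 / t½ = 0.693147 / 41.4 = 0.01674 h⁻¹
CL = k × Vd = 0.01674 × 132 = 2.210 L/h
At steady state, F × (Dose/τ) = Css × CL.
Dose = Css × CL × τ / F = 4.25 × 2.210 × 18.6 / 0.58 = 301.2 mg

301 mg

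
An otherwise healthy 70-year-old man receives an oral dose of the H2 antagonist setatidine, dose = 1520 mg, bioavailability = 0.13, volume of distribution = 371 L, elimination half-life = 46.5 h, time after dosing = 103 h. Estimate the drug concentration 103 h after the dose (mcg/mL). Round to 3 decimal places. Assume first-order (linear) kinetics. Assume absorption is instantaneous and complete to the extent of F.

0.115 mcg/mL

Amount reaching circulation = F × Dose = 0.13 × 1520 = 197.6 mg
C₀ = F·Dose / Vd = 197.6 / 371 = 0.5326 mg/L
k = ln2 / t½ = 0.693147 / 46.5 = 0.01491 h⁻¹
C = C₀ · e^(−k·t) = 0.5326 × e^(−0.01491 × 103)
  = 0.5326 × 0.2153 = 0.1147 mg/L
(0.1147 mg/L = 0.1147 mcg/mL)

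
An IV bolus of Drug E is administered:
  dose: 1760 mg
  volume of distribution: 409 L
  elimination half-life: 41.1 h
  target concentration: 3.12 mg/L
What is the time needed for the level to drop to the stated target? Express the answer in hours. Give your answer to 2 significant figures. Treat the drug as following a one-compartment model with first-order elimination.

C₀ = Dose / Vd = 1760 / 409 = 4.303 mg/L
k = ln2 / t½ = 0.693147 / 41.1 = 0.01686 h⁻¹
t = ln(C₀ / C) / k = ln(4.303 / 3.12) / 0.01686
  = ln(1.379) / 0.01686 = 0.3214 / 0.01686 = 19.06 h

19 h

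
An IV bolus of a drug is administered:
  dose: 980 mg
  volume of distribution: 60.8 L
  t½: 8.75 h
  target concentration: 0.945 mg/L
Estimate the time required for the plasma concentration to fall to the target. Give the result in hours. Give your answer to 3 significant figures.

C₀ = Dose / Vd = 980.0 / 60.8 = 16.12 mg/L
k = ln2 / t½ = 0.693147 / 8.75 = 0.07922 h⁻¹
t = ln(C₀ / C) / k = ln(16.12 / 0.945) / 0.07922
  = ln(17.06) / 0.07922 = 2.837 / 0.07922 = 35.81 h

35.8 h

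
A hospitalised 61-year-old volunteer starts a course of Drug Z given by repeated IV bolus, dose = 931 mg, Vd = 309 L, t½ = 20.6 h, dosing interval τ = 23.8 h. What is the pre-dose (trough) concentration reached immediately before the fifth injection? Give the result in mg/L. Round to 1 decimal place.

C₀ per dose = Dose / Vd = 931 / 309 = 3.013 mg/L
k = ln2 / t½ = 0.693147 / 20.6 = 0.03365 h⁻¹
Fraction remaining after one interval: r = e^(−kτ) = e^(−0.03365 × 23.8) = 0.4489
Before dose 5, 4 doses have been given (aged 1τ, 2τ, 3τ, 4τ).
C_trough = C₀ × (r + r² + … + r^4) = C₀ × r(1−r^4)/(1−r)
        = 3.013 × 0.4489 × (1 − 0.04061) / (1 − 0.4489) = 2.355 mg/L

2.4 mg/L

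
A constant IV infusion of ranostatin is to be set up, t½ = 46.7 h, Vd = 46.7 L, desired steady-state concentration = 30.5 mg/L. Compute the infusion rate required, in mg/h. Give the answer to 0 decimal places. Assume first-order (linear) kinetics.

k = ln2 / t½ = 0.693147 / 46.7 = 0.01484 h⁻¹
CL = k × Vd = 0.01484 × 46.7 = 0.6930 L/h
At steady state, infusion rate R₀ = Css × CL = 30.5 × 0.6930 = 21.14 mg/h

21 mg/h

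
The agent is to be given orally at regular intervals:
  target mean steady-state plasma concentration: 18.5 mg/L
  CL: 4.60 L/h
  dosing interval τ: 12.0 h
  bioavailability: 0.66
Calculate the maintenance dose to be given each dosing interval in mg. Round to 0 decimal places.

At steady state, F × (Dose/τ) = Css × CL.
Dose = Css × CL × τ / F = 18.5 × 4.600 × 12.0 / 0.66 = 1547 mg

1547 mg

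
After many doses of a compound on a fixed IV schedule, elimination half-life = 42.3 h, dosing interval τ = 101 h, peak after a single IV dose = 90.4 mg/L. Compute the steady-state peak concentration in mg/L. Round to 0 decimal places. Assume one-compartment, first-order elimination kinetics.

k = ln2 / t½ = 0.693147 / 42.3 = 0.01639 h⁻¹
e^(−kτ) = e^(−0.01639 × 101) = 0.1910
Accumulation ratio R = 1 / (1 − e^(−kτ)) = 1 / (1 − 0.1910) = 1.236
Steady-state peak = C₀ × R = 90.4 × 1.236 = 111.7 mg/L

112 mg/L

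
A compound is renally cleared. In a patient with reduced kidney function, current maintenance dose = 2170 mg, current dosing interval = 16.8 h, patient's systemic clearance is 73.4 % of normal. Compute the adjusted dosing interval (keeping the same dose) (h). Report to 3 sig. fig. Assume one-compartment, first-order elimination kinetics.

22.9 h

To keep the same average steady-state level, dosing rate must scale with clearance.
CL ratio = 73.4 / 100 = 0.7340
New interval (same dose) = 16.8 / 0.7340 = 22.89 h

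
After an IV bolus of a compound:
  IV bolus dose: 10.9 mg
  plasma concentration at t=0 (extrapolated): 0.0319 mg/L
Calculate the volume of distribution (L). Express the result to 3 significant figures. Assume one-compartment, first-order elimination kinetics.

342 L

Vd = Dose / C₀ = 10.90 / 0.0319 = 341.7 L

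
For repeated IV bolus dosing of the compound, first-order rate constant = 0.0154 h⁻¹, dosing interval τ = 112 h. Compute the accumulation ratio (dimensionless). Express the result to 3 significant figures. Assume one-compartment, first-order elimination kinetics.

e^(−kτ) = e^(−0.01540 × 112) = 0.1782
Accumulation ratio R = 1 / (1 − e^(−kτ)) = 1 / (1 − 0.1782) = 1.217

1.22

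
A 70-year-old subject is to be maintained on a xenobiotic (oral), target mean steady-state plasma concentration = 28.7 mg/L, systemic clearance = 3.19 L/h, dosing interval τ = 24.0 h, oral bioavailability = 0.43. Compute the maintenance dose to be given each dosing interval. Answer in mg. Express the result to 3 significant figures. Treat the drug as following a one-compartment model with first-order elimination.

At steady state, F × (Dose/τ) = Css × CL.
Dose = Css × CL × τ / F = 28.7 × 3.190 × 24.0 / 0.43 = 5110 mg

5110 mg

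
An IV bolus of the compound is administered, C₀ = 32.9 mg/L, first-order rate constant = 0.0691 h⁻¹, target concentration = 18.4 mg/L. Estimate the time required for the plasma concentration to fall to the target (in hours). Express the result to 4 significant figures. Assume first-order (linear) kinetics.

8.410 h

t = ln(C₀ / C) / k = ln(32.90 / 18.4) / 0.06910
  = ln(1.788) / 0.06910 = 0.5811 / 0.06910 = 8.410 h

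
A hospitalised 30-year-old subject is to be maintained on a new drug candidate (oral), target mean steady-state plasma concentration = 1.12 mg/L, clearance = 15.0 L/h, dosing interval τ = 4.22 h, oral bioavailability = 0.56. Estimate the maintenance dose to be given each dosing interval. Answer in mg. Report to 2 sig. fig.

At steady state, F × (Dose/τ) = Css × CL.
Dose = Css × CL × τ / F = 1.12 × 15.00 × 4.22 / 0.56 = 126.6 mg

130 mg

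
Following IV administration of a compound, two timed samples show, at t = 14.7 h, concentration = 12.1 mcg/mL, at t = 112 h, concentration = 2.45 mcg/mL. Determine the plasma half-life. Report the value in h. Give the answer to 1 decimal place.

k = ln(C₁/C₂) / (t₂ − t₁) = ln(12.1/2.45) / (112 − 14.7)
  = 1.597 / 97.30 = 0.01641 h⁻¹
t½ = ln2 / k = 0.693147 / 0.01641 = 42.24 h

42.2 h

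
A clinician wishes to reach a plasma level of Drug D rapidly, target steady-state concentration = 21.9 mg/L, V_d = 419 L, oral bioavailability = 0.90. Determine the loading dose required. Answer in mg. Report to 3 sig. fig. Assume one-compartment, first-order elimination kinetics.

10200 mg

LD = Css × Vd / F = 21.9 × 419 / 0.90 = 10200 mg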